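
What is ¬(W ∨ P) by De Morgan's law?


De Morgan's law: ¬(P ∨ Q) ≡ ¬P ∧ ¬Q
¬(W ∨ P) = ¬W ∧ ¬P

¬W ∧ ¬P


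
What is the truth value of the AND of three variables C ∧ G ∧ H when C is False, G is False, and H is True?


C = False, G = False, H = True
Step 1: C ∧ G = False AND False = False
Step 2: (False) ∧ H = (False) AND True = False
AND is true only when ALL operands are true.

False


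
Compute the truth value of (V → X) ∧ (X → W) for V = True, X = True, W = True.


V = True, X = True, W = True
Step 1: V → X is false only when V=True and X=False. Result: True
Step 2: X → W is false only when X=True and W=False. Result: True
Step 3: True ∧ True = True

True


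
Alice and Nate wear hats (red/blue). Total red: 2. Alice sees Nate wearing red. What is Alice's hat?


Total red = 2, Nate = red
Red accounted for: 1
Remaining for Alice: 1
Alice's hat is red.

red


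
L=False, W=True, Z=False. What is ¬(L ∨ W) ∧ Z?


L = False, W = True, Z = False
Expression: ¬(L ∨ W) ∧ Z
Step 1: L ∨ W = False OR True = True
Step 2: ¬(L ∨ W) = NOT True = False
Step 3: (False) ∧ Z = False AND False = False

False


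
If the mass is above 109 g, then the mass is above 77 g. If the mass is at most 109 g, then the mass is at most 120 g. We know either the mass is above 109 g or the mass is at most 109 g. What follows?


Constructive dilemma: (P → Q) ∧ (R → S), P ∨ R ⊢ Q ∨ S
Premise 1: the mass is above 109 g → the mass is above 77 g
Premise 2: the mass is at most 109 g → the mass is at most 120 g
Premise 3: the mass is above 109 g ∨ the mass is at most 109 g
Case 1: Assuming the mass is above 109 g, then by Premise 1, the mass is above 77 g.
Case 2: Assuming the mass is at most 109 g, then by Premise 2, the mass is at most 120 g.
Since one of the mass is above 109 g or the mass is at most 109 g must hold, we get the mass is above 77 g or the mass is at most 120 g.

The mass is above 77 g or the mass is at most 120 g.


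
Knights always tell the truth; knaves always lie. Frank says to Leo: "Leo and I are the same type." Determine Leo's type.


Frank says: "Leo and I are the same type."
Case 1: Frank is a Knight (truth-teller)
  Statement is true → they ARE the same → Leo is also a Knight
Case 2: Frank is a Knave (liar)
  Statement is false → they are NOT the same → Leo is a Knight
In both cases, Leo is a Knight.

Knight


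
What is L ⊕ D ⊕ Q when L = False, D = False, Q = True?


L = False, D = False, Q = True
Step 1: L ⊕ D = False XOR False = False
Step 2: False ⊕ Q = False XOR True = True
XOR is true when an odd number of operands are true.

True


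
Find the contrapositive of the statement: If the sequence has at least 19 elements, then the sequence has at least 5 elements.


Original: If the sequence has at least 19 elements, then the sequence has at least 5 elements
Contrapositive: If ¬Q, then ¬P
Negate Q: not (the sequence has at least 5 elements)
Negate P: not (the sequence has at least 19 elements)

If not (the sequence has at least 5 elements), then not (the sequence has at least 19 elements).


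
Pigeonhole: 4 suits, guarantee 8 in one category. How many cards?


Pigeonhole: to guarantee k in one of n categories, need (k-1)×n + 1.
k = 8, n = 4
Minimum = (8-1) × 4 + 1 = 7 × 4 + 1

29


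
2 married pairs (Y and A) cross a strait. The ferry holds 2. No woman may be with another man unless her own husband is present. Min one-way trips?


Label couples Y and A.
1. WY+WA → (far: WY,WA; near: HY,HA)
2. WY ←   (far: WA; near: HY,HA,WY)
3. HY+HA → (far: HY,HA,WA; near: WY)
4. HY ←   (far: HA,WA; near: HY,WY)  — HY returns, since WY is alone on near bank
5. HY+WY → (far: all four; near: empty)
Every state respects the constraint.
Minimum trips = 5

5


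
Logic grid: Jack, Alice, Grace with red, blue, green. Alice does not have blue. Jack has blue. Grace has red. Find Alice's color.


From clues:
  Grace → red
  Jack → blue
By elimination, Alice gets the remaining.

green


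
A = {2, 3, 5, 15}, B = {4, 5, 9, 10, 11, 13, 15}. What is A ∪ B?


A = {2, 3, 5, 15}
B = {4, 5, 9, 10, 11, 13, 15}
Operation: union
All elements combined: 2, 3, 4, 5, 9, 10, 11, 13, 15

{2, 3, 4, 5, 9, 10, 11, 13, 15}


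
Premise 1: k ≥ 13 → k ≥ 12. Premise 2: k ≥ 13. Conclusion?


Modus ponens: P → Q, P ⊢ Q
P: k ≥ 13
Q: k ≥ 12
We have P → Q and P is true.
By modus ponens, Q must be true.

k ≥ 12


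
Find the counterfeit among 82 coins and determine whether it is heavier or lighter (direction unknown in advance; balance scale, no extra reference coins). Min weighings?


Let n = 82. 164 possibilities (n coins × lighter/heavier); each weighing has 3 outcomes.
Bound for k weighings: say the first weighing puts j coins on each pan. If it tips, the 2j weighed coins remain suspects (each with a known direction) and k-1 weighings give 3^(k-1) outcomes; 3^(k-1) is odd, so 2j ≤ 3^(k-1) - 1. If it balances, the n - 2j unweighed coins remain with direction unknown: 2(n - 2j) ≤ 3^(k-1) - 1 by the same parity argument. Adding, n ≤ (3^(k-1) - 1) + (3^(k-1) - 1)/2 = (3^k - 3)/2, and the classical three-group strategy achieves this (3 coins in 2 weighings, 12 in 3, 39 in 4, 120 in 5).
So we need the smallest k with (3^k - 3)/2 ≥ 82.
k = 4: (3^4 - 3)/2 = 39 < 82 ✗
k = 5: (3^5 - 3)/2 = 120 ≥ 82 ✓

5


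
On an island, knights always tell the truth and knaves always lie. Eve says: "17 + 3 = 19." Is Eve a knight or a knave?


Statement: "17 + 3 = 19."
Actual: 17 + 3 = 20
Claimed: 19
Statement is FALSE → Eve lies → Knave

Knave


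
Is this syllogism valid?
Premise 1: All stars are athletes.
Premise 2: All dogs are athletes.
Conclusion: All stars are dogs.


Premise 1: All stars are athletes.
Premise 2: All dogs are athletes.
Conclusion: All stars are dogs.
Fallacy: undistributed middle. athletes is predicate in both.
Counterexample: stars and dogs could be disjoint subsets of athletes.

Invalid


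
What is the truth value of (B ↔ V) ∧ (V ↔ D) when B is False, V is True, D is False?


B = False, V = True, D = False
Step 1: B ↔ V is true when B and V have the same value. Result: False
Step 2: V ↔ D is true when V and D have the same value. Result: False
Step 3: False ∧ False = False

False


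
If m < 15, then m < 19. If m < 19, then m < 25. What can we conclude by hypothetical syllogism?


Hypothetical syllogism: P → Q, Q → R ⊢ P → R
Premise 1: m < 15 → m < 19
Premise 2: m < 19 → m < 25
Chain the implications: the middle term (m < 19) links the two.
Conclusion: If m < 15, then m < 25.

If m < 15, then m < 25.


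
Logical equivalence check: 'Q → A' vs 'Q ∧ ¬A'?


Expression 1: Q → A
Expression 2: Q ∧ ¬A
Truth table (Q A | Expr1 Expr2):
  T T |   T     F   ← differ
  T F |   F     T   ← differ
  F T |   T     F   ← differ
  F F |   T     F   ← differ
Counterexample: Q=T, A=T gives Expr1 = T but Expr2 = F, so the expressions are NOT logically equivalent.

No


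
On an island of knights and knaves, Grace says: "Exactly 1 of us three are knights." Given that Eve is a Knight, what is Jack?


Grace claims exactly 1 knights among Grace, Eve, Jack.
Given: Eve is a Knight.

Case 1: Grace is a Knight (tells truth)
  Then exactly 1 of the three are knights.
  Counting Grace, Eve: 2 knight(s) so far. Need -1 more → impossible.
Case 2: Grace is a Knave (lies)
  Then the count is NOT 1.
  If Jack = Knave, count = 1 = 1 → claim would be true, contradicts lie.
  If Jack = Knight, count = 2 ≠ 1 → lie confirmed ✓

Jack is a Knight.

Knight


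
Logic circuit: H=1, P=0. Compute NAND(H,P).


H AND P = 0
NOT(0) = 1

1


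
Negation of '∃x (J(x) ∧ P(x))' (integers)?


Original: ∃x (J(x) ∧ P(x))
Rule: ¬∀→∃, ¬∃→∀, negate predicate.
Negation: ∀x (¬J(x) ∨ ¬P(x))

∀x (¬J(x) ∨ ¬P(x))


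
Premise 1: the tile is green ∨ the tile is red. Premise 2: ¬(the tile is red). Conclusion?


Disjunctive syllogism: P ∨ Q, ¬P ⊢ Q
Disjunction: the tile is green ∨ the tile is red
We know it is not the case that the tile is red.
By disjunctive syllogism, the other disjunct must be true.

The tile is green


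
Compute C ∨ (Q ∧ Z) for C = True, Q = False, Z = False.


C = True, Q = False, Z = False
Step 1: Q ∧ Z = False AND False = False
Step 2: C ∨ False = True OR False = True
AND evaluated first (higher precedence); then OR applied.

True


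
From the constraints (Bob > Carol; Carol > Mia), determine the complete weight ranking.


Constraints: Bob > Carol; Carol > Mia
Method: at each step, the next-highest is the one remaining person who never appears on the smaller side of a constraint between remaining people.
  Step 1: remaining {Carol, Mia, Bob}; on the smaller side: {Carol, Mia} → Bob is next (Bob > Carol).
  Step 2: remaining {Carol, Mia}; on the smaller side: {Mia} → Carol is next (Carol > Mia).
  Step 3: only Mia remains → lowest.
Final ranking (highest to lowest):

Bob > Carol > Mia


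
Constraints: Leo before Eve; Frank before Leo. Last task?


Constraints: Leo before Eve; Frank before Leo
The last task can have nothing scheduled after it, so it must never appear on the left of a 'before'.
Tasks appearing before some other task: Leo, Frank.
The only task not in that list is Eve → it is last.

Eve


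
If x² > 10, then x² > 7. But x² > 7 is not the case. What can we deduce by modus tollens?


Modus tollens: P → Q, ¬Q ⊢ ¬P
P: x² > 10
Q: x² > 7
We have P → Q and Q is false.
By modus tollens, P must be false.

It is not the case that x² > 10


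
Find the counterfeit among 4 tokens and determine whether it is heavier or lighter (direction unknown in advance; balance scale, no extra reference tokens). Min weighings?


Let n = 4. 8 possibilities (n tokens × lighter/heavier); each weighing has 3 outcomes.
Bound for k weighings: say the first weighing puts j tokens on each pan. If it tips, the 2j weighed tokens remain suspects (each with a known direction) and k-1 weighings give 3^(k-1) outcomes; 3^(k-1) is odd, so 2j ≤ 3^(k-1) - 1. If it balances, the n - 2j unweighed tokens remain with direction unknown: 2(n - 2j) ≤ 3^(k-1) - 1 by the same parity argument. Adding, n ≤ (3^(k-1) - 1) + (3^(k-1) - 1)/2 = (3^k - 3)/2, and the classical three-group strategy achieves this (3 tokens in 2 weighings, 12 in 3, 39 in 4, 120 in 5).
So we need the smallest k with (3^k - 3)/2 ≥ 4.
k = 2: (3^2 - 3)/2 = 3 < 4 ✗
k = 3: (3^3 - 3)/2 = 12 ≥ 4 ✓

3


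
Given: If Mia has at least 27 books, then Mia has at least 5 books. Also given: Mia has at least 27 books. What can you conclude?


Modus ponens: P → Q, P ⊢ Q
P: Mia has at least 27 books
Q: Mia has at least 5 books
We have P → Q and P is true.
By modus ponens, Q must be true.

Mia has at least 5 books


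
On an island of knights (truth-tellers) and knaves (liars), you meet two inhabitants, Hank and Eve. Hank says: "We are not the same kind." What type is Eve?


Hank says: "We are not the same kind."
Case 1: Hank is a Knight (truth-teller)
  Statement is true → they ARE different → Eve is a Knave
Case 2: Hank is a Knave (liar)
  Statement is false → they are NOT different → Eve is a Knave
In both cases, Eve is a Knave.

Knave


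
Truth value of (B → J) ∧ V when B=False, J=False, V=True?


B = False, J = False, V = True
Expression: (B → J) ∧ V
Step 1: B → J = False → False (false only if B=True, J=False) = True
Step 2: (True) ∧ V = True AND True = True

True


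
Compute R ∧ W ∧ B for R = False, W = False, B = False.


R = False, W = False, B = False
Step 1: R ∧ W = False AND False = False
Step 2: (False) ∧ B = (False) AND False = False
AND is true only when ALL operands are true.

False


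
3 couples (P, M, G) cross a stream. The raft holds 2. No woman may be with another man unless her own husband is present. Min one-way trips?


Label couples P, M, G (H = husband, W = wife).
Counting alone: 6 people, the raft carries 2 and someone must bring it back, so each round trip nets at most +1 on the far side until the last crossing → at least 9 trips. The jealousy constraint makes 9 impossible; the shortest valid schedule has 11:
1. WP+WM →  (far: WP,WM; near: HP,HM,HG,WG)
2. WP ←       (far: WM; near: HP,HM,HG,WP,WG)
3. WP+WG →  (far: WP,WM,WG; near: HP,HM,HG)
4. WP ←       (far: WM,WG; near: HP,HM,HG,WP)
5. HM+HG →  (far: HM,WM,HG,WG; near: HP,WP)
6. HM+WM ←  (far: HG,WG; near: HP,WP,HM,WM)
7. HP+HM →  (far: HP,HM,HG,WG; near: WP,WM)
8. WG ←       (far: HP,HM,HG; near: WP,WM,WG)
9. WP+WM →  (far: HP,WP,HM,WM,HG; near: WG)
10. HG ←      (far: HP,WP,HM,WM; near: HG,WG)
11. HG+WG → (far: all six; near: empty)
In every state each wife is either with her husband or with no other man.
Minimum trips = 11

11


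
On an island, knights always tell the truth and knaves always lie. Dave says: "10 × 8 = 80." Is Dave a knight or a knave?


Statement: "10 × 8 = 80."
Actual: 10 × 8 = 80
Claimed: 80
Statement is TRUE → Dave tells the truth → Knight

Knight


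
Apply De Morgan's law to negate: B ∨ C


De Morgan's law: ¬(P ∨ Q) ≡ ¬P ∧ ¬Q
¬(B ∨ C) = ¬B ∧ ¬C

¬B ∧ ¬C


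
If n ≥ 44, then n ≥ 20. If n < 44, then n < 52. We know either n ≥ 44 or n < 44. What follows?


Constructive dilemma: (P → Q) ∧ (R → S), P ∨ R ⊢ Q ∨ S
Premise 1: n ≥ 44 → n ≥ 20
Premise 2: n < 44 → n < 52
Premise 3: n ≥ 44 ∨ n < 44
Case 1: Assuming n ≥ 44, then by Premise 1, n ≥ 20.
Case 2: Assuming n < 44, then by Premise 2, n < 52.
Since one of n ≥ 44 or n < 44 must hold, we get n ≥ 20 or n < 52.

n ≥ 20 or n < 52.


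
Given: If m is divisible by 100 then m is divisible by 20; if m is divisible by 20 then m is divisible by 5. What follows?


Hypothetical syllogism: P → Q, Q → R ⊢ P → R
Premise 1: m is divisible by 100 → m is divisible by 20
Premise 2: m is divisible by 20 → m is divisible by 5
Chain the implications: the middle term (m is divisible by 20) links the two.
Conclusion: If m is divisible by 100, then m is divisible by 5.

If m is divisible by 100, then m is divisible by 5.


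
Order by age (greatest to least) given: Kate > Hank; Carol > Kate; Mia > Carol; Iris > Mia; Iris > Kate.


Constraints: Kate > Hank; Carol > Kate; Mia > Carol; Iris > Mia; Iris > Kate
Method: at each step, the next-highest is the one remaining person who never appears on the smaller side of a constraint between remaining people.
  Step 1: remaining {Mia, Carol, Hank, Iris, Kate}; on the smaller side: {Mia, Carol, Hank, Kate} → Iris is next (Iris > Mia; Iris > Kate).
  Step 2: remaining {Mia, Carol, Hank, Kate}; on the smaller side: {Carol, Hank, Kate} → Mia is next (Mia > Carol).
  Step 3: remaining {Carol, Hank, Kate}; on the smaller side: {Hank, Kate} → Carol is next (Carol > Kate).
  Step 4: remaining {Hank, Kate}; on the smaller side: {Hank} → Kate is next (Kate > Hank).
  Step 5: only Hank remains → lowest.
Final ranking (highest to lowest):

Iris > Mia > Carol > Kate > Hank


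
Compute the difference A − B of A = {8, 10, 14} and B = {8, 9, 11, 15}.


A = {8, 10, 14}
B = {8, 9, 11, 15}
Operation: difference A − B
In A but not B: 10, 14

{10, 14}


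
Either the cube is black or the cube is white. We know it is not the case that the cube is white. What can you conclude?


Disjunctive syllogism: P ∨ Q, ¬P ⊢ Q
Disjunction: the cube is black ∨ the cube is white
We know it is not the case that the cube is white.
By disjunctive syllogism, the other disjunct must be true.

The cube is black


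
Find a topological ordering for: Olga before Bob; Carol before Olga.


Constraints: Olga before Bob; Carol before Olga
Method: repeatedly schedule the remaining task that has no remaining task required before it.
  Step 1: remaining {Bob, Olga, Carol}; every task except Carol still has a predecessor pending → schedule Carol.
  Step 2: remaining {Bob, Olga}; every task except Olga still has a predecessor pending → schedule Olga.
  Step 3: only Bob remains → schedule Bob.
Resulting order:

Carol → Olga → Bob


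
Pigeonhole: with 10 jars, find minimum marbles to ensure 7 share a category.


Pigeonhole: to guarantee k in one of n categories, need (k-1)×n + 1.
k = 7, n = 10
Minimum = (7-1) × 10 + 1 = 6 × 10 + 1

61


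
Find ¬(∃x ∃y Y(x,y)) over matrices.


Original: ∃x ∃y Y(x,y)
Rule: ¬∀→∃, ¬∃→∀, negate predicate.
Negation: ∀x ∀y ¬Y(x,y)

∀x ∀y ¬Y(x,y)


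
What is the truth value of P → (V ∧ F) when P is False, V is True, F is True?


P = False, V = True, F = True
Step 1: V ∧ F = True AND True = True
Step 2: P → (True): false only when P=True and consequent=False.
Result: True

True


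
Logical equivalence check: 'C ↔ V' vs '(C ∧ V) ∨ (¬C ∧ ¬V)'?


Expression 1: C ↔ V
Expression 2: (C ∧ V) ∨ (¬C ∧ ¬V)
Truth table (C V | Expr1 Expr2):
  T T |   T     T
  T F |   F     F
  F T |   F     F
  F F |   T     T
All 4 rows agree, so the expressions are logically equivalent.

Yes


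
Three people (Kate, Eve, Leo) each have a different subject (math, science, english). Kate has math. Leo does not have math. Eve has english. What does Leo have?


From clues:
  Kate → math
  Eve → english
By elimination, Leo gets the remaining.

science


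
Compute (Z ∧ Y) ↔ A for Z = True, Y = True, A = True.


Z = True, Y = True, A = True
Step 1: Z ∧ Y = True AND True = True
Step 2: (True) ↔ A: true when both sides have same truth value.
Result: True ↔ True = True

True


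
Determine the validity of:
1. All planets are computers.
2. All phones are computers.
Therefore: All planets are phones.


Premise 1: All planets are computers.
Premise 2: All phones are computers.
Conclusion: All planets are phones.
Fallacy: undistributed middle. computers is predicate in both.
Counterexample: planets and phones could be disjoint subsets of computers.

Invalid


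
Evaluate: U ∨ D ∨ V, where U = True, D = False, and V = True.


U = True, D = False, V = True
Step 1: U ∨ D = True OR False = True
Step 2: True ∨ V = True OR True = True
OR is true when at least one operand is true.

True


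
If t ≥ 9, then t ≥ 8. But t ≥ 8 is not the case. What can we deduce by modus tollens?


Modus tollens: P → Q, ¬Q ⊢ ¬P
P: t ≥ 9
Q: t ≥ 8
We have P → Q and Q is false.
By modus tollens, P must be false.

It is not the case that t ≥ 9


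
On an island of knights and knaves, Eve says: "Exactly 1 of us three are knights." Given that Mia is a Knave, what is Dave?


Eve claims exactly 1 knights among Eve, Mia, Dave.
Given: Mia is a Knave.

Case 1: Eve is a Knight (tells truth)
  Then exactly 1 of the three are knights.
  Counting Eve, Mia: 1 knight(s) so far. Need 0 more → Dave = Knave.
Case 2: Eve is a Knave (lies)
  Then the count is NOT 1.
  If Dave = Knight, count = 1 = 1 → claim would be true, contradicts lie.
  If Dave = Knave, count = 0 ≠ 1 → lie confirmed ✓

Dave is a Knave.

Knave


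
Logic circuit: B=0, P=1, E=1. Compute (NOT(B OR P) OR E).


B OR P = 1
NOT(1) = 0
0 OR 1 = 1

1


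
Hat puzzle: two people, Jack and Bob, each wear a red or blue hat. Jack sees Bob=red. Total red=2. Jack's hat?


Total red = 2, Bob = red
Red accounted for: 1
Remaining for Jack: 1
Jack's hat is red.

red


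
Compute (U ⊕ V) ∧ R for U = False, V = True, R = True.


U = False, V = True, R = True
Step 1: U ⊕ V = False XOR True = True
Step 2: True ∧ R = True AND True = True
XOR true when exactly one of U,V is true; then AND with R.

True


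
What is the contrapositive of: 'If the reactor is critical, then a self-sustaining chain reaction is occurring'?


Original: If the reactor is critical, then a self-sustaining chain reaction is occurring
Contrapositive: If ¬Q, then ¬P
Negate Q: not (a self-sustaining chain reaction is occurring)
Negate P: not (the reactor is critical)

If not (a self-sustaining chain reaction is occurring), then not (the reactor is critical).


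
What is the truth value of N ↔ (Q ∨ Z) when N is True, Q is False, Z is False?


N = True, Q = False, Z = False
Step 1: Q ∨ Z = False OR False = False
Step 2: N ↔ (False): true when both sides have same truth value.
Result: True ↔ False = False

False


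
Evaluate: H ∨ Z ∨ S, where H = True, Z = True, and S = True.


H = True, Z = True, S = True
Step 1: H ∨ Z = True OR True = True
Step 2: True ∨ S = True OR True = True
OR is true when at least one operand is true.

True


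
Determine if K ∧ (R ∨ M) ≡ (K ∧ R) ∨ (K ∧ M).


Expression 1: K ∧ (R ∨ M)
Expression 2: (K ∧ R) ∨ (K ∧ M)
Truth table (K R M | Expr1 Expr2):
  T T T |   T     T
  T T F |   T     T
  T F T |   T     T
  T F F |   F     F
  F T T |   F     F
  F T F |   F     F
  F F T |   F     F
  F F F |   F     F
All 8 rows agree, so the expressions are logically equivalent.

Yes


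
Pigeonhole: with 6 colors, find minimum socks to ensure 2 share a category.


Pigeonhole: to guarantee k in one of n categories, need (k-1)×n + 1.
k = 2, n = 6
Minimum = (2-1) × 6 + 1 = 1 × 6 + 1

7


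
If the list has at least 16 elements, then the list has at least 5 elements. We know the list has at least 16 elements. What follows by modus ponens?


Modus ponens: P → Q, P ⊢ Q
P: the list has at least 16 elements
Q: the list has at least 5 elements
We have P → Q and P is true.
By modus ponens, Q must be true.

The list has at least 5 elements


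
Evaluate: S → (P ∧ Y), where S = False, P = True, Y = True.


S = False, P = True, Y = True
Step 1: P ∧ Y = True AND True = True
Step 2: S → (True): false only when S=True and consequent=False.
Result: True

True


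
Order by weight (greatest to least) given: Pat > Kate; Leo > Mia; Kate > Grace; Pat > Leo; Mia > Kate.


Constraints: Pat > Kate; Leo > Mia; Kate > Grace; Pat > Leo; Mia > Kate
Method: at each step, the next-highest is the one remaining person who never appears on the smaller side of a constraint between remaining people.
  Step 1: remaining {Mia, Kate, Grace, Pat, Leo}; on the smaller side: {Mia, Kate, Grace, Leo} → Pat is next (Pat > Kate; Pat > Leo).
  Step 2: remaining {Mia, Kate, Grace, Leo}; on the smaller side: {Mia, Kate, Grace} → Leo is next (Leo > Mia).
  Step 3: remaining {Mia, Kate, Grace}; on the smaller side: {Kate, Grace} → Mia is next (Mia > Kate).
  Step 4: remaining {Kate, Grace}; on the smaller side: {Grace} → Kate is next (Kate > Grace).
  Step 5: only Grace remains → lowest.
Final ranking (highest to lowest):

Pat > Leo > Mia > Kate > Grace


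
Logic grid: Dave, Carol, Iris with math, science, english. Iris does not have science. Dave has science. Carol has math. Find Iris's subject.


From clues:
  Carol → math
  Dave → science
By elimination, Iris gets the remaining.

english


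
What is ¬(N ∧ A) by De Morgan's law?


De Morgan's law: ¬(P ∧ Q) ≡ ¬P ∨ ¬Q
¬(N ∧ A) = ¬N ∨ ¬A

¬N ∨ ¬A


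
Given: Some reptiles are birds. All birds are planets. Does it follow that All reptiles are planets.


Premise 1: Some reptiles are birds.
Premise 2: All birds are planets.
Conclusion: All reptiles are planets.
Fallacy: illicit minor. The minor term (reptiles) is distributed in the conclusion ('All reptiles ...') but undistributed in its premise ('Some reptiles are birds' doesn't cover all reptiles).
Only 'Some reptiles are planets' follows, not 'All'.

Invalid


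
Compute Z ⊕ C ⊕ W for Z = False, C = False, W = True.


Z = False, C = False, W = True
Step 1: Z ⊕ C = False XOR False = False
Step 2: False ⊕ W = False XOR True = True
XOR is true when an odd number of operands are true.

True


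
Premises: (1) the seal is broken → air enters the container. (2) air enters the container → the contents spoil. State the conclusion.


Hypothetical syllogism: P → Q, Q → R ⊢ P → R
Premise 1: the seal is broken → air enters the container
Premise 2: air enters the container → the contents spoil
Chain the implications: the middle term (air enters the container) links the two.
Conclusion: If the seal is broken, then the contents spoil.

If the seal is broken, then the contents spoil.


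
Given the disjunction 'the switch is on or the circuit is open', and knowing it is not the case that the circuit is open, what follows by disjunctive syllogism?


Disjunctive syllogism: P ∨ Q, ¬P ⊢ Q
Disjunction: the switch is on ∨ the circuit is open
We know it is not the case that the circuit is open.
By disjunctive syllogism, the other disjunct must be true.

The switch is on


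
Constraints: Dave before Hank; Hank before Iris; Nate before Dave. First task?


Constraints: Dave before Hank; Hank before Iris; Nate before Dave
The first task can have nothing scheduled before it, so it must never appear on the right of a 'before'.
Tasks appearing after some 'before': Hank, Iris, Dave.
The only task not in that list is Nate → it is first.

Nate


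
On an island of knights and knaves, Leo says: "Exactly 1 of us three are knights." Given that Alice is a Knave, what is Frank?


Leo claims exactly 1 knights among Leo, Alice, Frank.
Given: Alice is a Knave.

Case 1: Leo is a Knight (tells truth)
  Then exactly 1 of the three are knights.
  Counting Leo, Alice: 1 knight(s) so far. Need 0 more → Frank = Knave.
Case 2: Leo is a Knave (lies)
  Then the count is NOT 1.
  If Frank = Knight, count = 1 = 1 → claim would be true, contradicts lie.
  If Frank = Knave, count = 0 ≠ 1 → lie confirmed ✓

Frank is a Knave.

Knave


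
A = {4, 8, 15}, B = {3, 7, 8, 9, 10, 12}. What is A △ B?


A = {4, 8, 15}
B = {3, 7, 8, 9, 10, 12}
Operation: symmetric difference
In A only: [4, 15], in B only: [3, 7, 9, 10, 12]

{3, 4, 7, 9, 10, 12, 15}


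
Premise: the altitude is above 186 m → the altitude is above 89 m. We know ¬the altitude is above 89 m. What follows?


Modus tollens: P → Q, ¬Q ⊢ ¬P
P: the altitude is above 186 m
Q: the altitude is above 89 m
We have P → Q and Q is false.
By modus tollens, P must be false.

It is not the case that the altitude is above 186 m


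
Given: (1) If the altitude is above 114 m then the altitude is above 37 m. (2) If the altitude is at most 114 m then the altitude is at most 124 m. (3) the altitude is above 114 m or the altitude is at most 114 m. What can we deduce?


Constructive dilemma: (P → Q) ∧ (R → S), P ∨ R ⊢ Q ∨ S
Premise 1: the altitude is above 114 m → the altitude is above 37 m
Premise 2: the altitude is at most 114 m → the altitude is at most 124 m
Premise 3: the altitude is above 114 m ∨ the altitude is at most 114 m
Case 1: Assuming the altitude is above 114 m, then by Premise 1, the altitude is above 37 m.
Case 2: Assuming the altitude is at most 114 m, then by Premise 2, the altitude is at most 124 m.
Since one of the altitude is above 114 m or the altitude is at most 114 m must hold, we get the altitude is above 37 m or the altitude is at most 124 m.

The altitude is above 37 m or the altitude is at most 124 m.


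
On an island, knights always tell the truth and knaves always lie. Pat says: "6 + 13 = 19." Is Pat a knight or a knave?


Statement: "6 + 13 = 19."
Actual: 6 + 13 = 19
Claimed: 19
Statement is TRUE → Pat tells the truth → Knight

Knight


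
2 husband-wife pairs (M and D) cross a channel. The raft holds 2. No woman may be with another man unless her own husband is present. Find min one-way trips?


Label couples M and D.
1. WM+WD → (far: WM,WD; near: HM,HD)
2. WM ←   (far: WD; near: HM,HD,WM)
3. HM+HD → (far: HM,HD,WD; near: WM)
4. HM ←   (far: HD,WD; near: HM,WM)  — HM returns, since WM is alone on near bank
5. HM+WM → (far: all four; near: empty)
Every state respects the constraint.
Minimum trips = 5

5


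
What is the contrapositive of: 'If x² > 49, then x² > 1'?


Original: If x² > 49, then x² > 1
Contrapositive: If ¬Q, then ¬P
Negate Q: not (x² > 1)
Negate P: not (x² > 49)

If not (x² > 1), then not (x² > 49).


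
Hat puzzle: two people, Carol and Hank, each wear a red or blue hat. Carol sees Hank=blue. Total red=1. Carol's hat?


Total red = 1, Hank = blue
Red accounted for: 0
Remaining for Carol: 1
Carol's hat is red.

red


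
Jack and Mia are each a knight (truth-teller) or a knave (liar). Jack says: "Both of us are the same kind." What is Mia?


Jack says: "Both of us are the same kind."
Case 1: Jack is a Knight (truth-teller)
  Statement is true → they ARE the same → Mia is also a Knight
Case 2: Jack is a Knave (liar)
  Statement is false → they are NOT the same → Mia is a Knight
In both cases, Mia is a Knight.

Knight


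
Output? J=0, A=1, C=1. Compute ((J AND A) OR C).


J AND A = 0&1 = 0
0 OR 1 = 1

1


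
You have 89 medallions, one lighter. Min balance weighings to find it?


Each weighing has 3 outcomes (left heavy / balance / right heavy), so k weighings distinguish at most 3^k cases; splitting into three near-equal groups achieves this.
Need 3^k ≥ 89: 3^4 = 81 < 89 ≤ 3^5 = 243
k = ⌈log₃(89)⌉ = 5

5


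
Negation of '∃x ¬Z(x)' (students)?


Original: ∃x ¬Z(x)
Rule: ¬∀→∃, ¬∃→∀, negate predicate.
Negation: ∀x Z(x)

∀x Z(x)


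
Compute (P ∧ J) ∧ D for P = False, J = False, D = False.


P = False, J = False, D = False
Step 1: P ∧ J = False AND False = False
Step 2: False ∧ D = False AND False = False
AND is true only when ALL operands are true.

False


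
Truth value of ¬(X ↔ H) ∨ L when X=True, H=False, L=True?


X = True, H = False, L = True
Expression: ¬(X ↔ H) ∨ L
Step 1: X ↔ H = (True iff False) = False
Step 2: ¬(X ↔ H) = NOT False = True
Step 3: (True) ∨ L = True OR True = True

True


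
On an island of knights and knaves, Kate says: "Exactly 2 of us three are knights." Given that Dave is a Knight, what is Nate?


Kate claims exactly 2 knights among Kate, Dave, Nate.
Given: Dave is a Knight.

Case 1: Kate is a Knight (tells truth)
  Then exactly 2 of the three are knights.
  Counting Kate, Dave: 2 knight(s) so far. Need 0 more → Nate = Knave.
Case 2: Kate is a Knave (lies)
  Then the count is NOT 2.
  If Nate = Knight, count = 2 = 2 → claim would be true, contradicts lie.
  If Nate = Knave, count = 1 ≠ 2 → lie confirmed ✓

Nate is a Knave.

Knave


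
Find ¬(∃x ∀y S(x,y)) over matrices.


Original: ∃x ∀y S(x,y)
Rule: ¬∀→∃, ¬∃→∀, negate predicate.
Negation: ∀x ∃y ¬S(x,y)

∀x ∃y ¬S(x,y)


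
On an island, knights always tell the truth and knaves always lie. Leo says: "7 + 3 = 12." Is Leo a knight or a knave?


Statement: "7 + 3 = 12."
Actual: 7 + 3 = 10
Claimed: 12
Statement is FALSE → Leo lies → Knave

Knave


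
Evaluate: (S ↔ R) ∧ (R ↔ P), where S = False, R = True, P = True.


S = False, R = True, P = True
Step 1: S ↔ R is true when S and R have the same value. Result: False
Step 2: R ↔ P is true when R and P have the same value. Result: True
Step 3: False ∧ True = False

False


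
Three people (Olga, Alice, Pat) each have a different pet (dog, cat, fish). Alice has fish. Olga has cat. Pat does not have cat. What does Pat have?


From clues:
  Olga → cat
  Alice → fish
By elimination, Pat gets the remaining.

dog


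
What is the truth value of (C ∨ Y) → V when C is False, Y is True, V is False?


C = False, Y = True, V = False
Step 1: C ∨ Y = False OR True = True
Step 2: (True) → V: false only when antecedent=True and V=False.
Result: False

False


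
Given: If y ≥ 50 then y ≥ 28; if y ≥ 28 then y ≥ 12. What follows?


Hypothetical syllogism: P → Q, Q → R ⊢ P → R
Premise 1: y ≥ 50 → y ≥ 28
Premise 2: y ≥ 28 → y ≥ 12
Chain the implications: the middle term (y ≥ 28) links the two.
Conclusion: If y ≥ 50, then y ≥ 12.

If y ≥ 50, then y ≥ 12.


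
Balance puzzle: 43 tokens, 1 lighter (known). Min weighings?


Each weighing has 3 outcomes (left heavy / balance / right heavy), so k weighings distinguish at most 3^k cases; splitting into three near-equal groups achieves this.
Need 3^k ≥ 43: 3^3 = 27 < 43 ≤ 3^4 = 81
k = ⌈log₃(43)⌉ = 4

4


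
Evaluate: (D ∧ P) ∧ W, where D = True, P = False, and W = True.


D = True, P = False, W = True
Step 1: D ∧ P = True AND False = False
Step 2: False ∧ W = False AND True = False
AND is true only when ALL operands are true.

False


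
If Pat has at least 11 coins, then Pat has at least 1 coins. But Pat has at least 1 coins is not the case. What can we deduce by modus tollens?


Modus tollens: P → Q, ¬Q ⊢ ¬P
P: Pat has at least 11 coins
Q: Pat has at least 1 coins
We have P → Q and Q is false.
By modus tollens, P must be false.

It is not the case that Pat has at least 11 coins


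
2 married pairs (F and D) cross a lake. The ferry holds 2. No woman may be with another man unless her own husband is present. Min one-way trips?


Label couples F and D.
1. WF+WD → (far: WF,WD; near: HF,HD)
2. WF ←   (far: WD; near: HF,HD,WF)
3. HF+HD → (far: HF,HD,WD; near: WF)
4. HF ←   (far: HD,WD; near: HF,WF)  — HF returns, since WF is alone on near bank
5. HF+WF → (far: all four; near: empty)
Every state respects the constraint.
Minimum trips = 5

5


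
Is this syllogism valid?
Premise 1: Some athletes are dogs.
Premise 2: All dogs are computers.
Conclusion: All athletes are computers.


Premise 1: Some athletes are dogs.
Premise 2: All dogs are computers.
Conclusion: All athletes are computers.
Fallacy: illicit minor. The minor term (athletes) is distributed in the conclusion ('All athletes ...') but undistributed in its premise ('Some athletes are dogs' doesn't cover all athletes).
Only 'Some athletes are computers' follows, not 'All'.

Invalid


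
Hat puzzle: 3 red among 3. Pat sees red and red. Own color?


Total red = 3, seen red = 2
Own red = 3 - 2 = 1
Pat's hat is red.

red


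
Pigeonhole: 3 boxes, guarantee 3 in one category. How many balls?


Pigeonhole: to guarantee k in one of n categories, need (k-1)×n + 1.
k = 3, n = 3
Minimum = (3-1) × 3 + 1 = 2 × 3 + 1

7


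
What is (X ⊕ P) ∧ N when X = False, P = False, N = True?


X = False, P = False, N = True
Step 1: X ⊕ P = False XOR False = False
Step 2: False ∧ N = False AND True = False
XOR true when exactly one of X,P is true; then AND with N.

False


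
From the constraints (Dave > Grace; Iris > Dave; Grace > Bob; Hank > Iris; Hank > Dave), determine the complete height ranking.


Constraints: Dave > Grace; Iris > Dave; Grace > Bob; Hank > Iris; Hank > Dave
Method: at each step, the next-highest is the one remaining person who never appears on the smaller side of a constraint between remaining people.
  Step 1: remaining {Hank, Bob, Iris, Dave, Grace}; on the smaller side: {Bob, Iris, Dave, Grace} → Hank is next (Hank > Iris; Hank > Dave).
  Step 2: remaining {Bob, Iris, Dave, Grace}; on the smaller side: {Bob, Dave, Grace} → Iris is next (Iris > Dave).
  Step 3: remaining {Bob, Dave, Grace}; on the smaller side: {Bob, Grace} → Dave is next (Dave > Grace).
  Step 4: remaining {Bob, Grace}; on the smaller side: {Bob} → Grace is next (Grace > Bob).
  Step 5: only Bob remains → lowest.
Final ranking (highest to lowest):

Hank > Iris > Dave > Grace > Bob


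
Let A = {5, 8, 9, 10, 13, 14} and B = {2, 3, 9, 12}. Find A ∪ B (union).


A = {5, 8, 9, 10, 13, 14}
B = {2, 3, 9, 12}
Operation: union
All elements combined: 2, 3, 5, 8, 9, 10, 12, 13, 14

{2, 3, 5, 8, 9, 10, 12, 13, 14}


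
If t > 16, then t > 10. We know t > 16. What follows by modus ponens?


Modus ponens: P → Q, P ⊢ Q
P: t > 16
Q: t > 10
We have P → Q and P is true.
By modus ponens, Q must be true.

t > 10


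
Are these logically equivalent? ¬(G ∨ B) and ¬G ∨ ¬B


Expression 1: ¬(G ∨ B)
Expression 2: ¬G ∨ ¬B
Truth table (G B | Expr1 Expr2):
  T T |   F     F
  T F |   F     T   ← differ
  F T |   F     T   ← differ
  F F |   T     T
Counterexample: G=T, B=F gives Expr1 = F but Expr2 = T, so the expressions are NOT logically equivalent.

No


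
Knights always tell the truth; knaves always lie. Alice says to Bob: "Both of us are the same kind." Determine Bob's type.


Alice says: "Both of us are the same kind."
Case 1: Alice is a Knight (truth-teller)
  Statement is true → they ARE the same → Bob is also a Knight
Case 2: Alice is a Knave (liar)
  Statement is false → they are NOT the same → Bob is a Knight
In both cases, Bob is a Knight.

Knight


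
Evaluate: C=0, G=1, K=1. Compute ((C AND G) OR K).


C AND G = 0&1 = 0
0 OR 1 = 1

1


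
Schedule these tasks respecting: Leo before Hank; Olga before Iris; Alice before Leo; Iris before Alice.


Constraints: Leo before Hank; Olga before Iris; Alice before Leo; Iris before Alice
Method: repeatedly schedule the remaining task that has no remaining task required before it.
  Step 1: remaining {Alice, Hank, Leo, Iris, Olga}; every task except Olga still has a predecessor pending → schedule Olga.
  Step 2: remaining {Alice, Hank, Leo, Iris}; every task except Iris still has a predecessor pending → schedule Iris.
  Step 3: remaining {Alice, Hank, Leo}; every task except Alice still has a predecessor pending → schedule Alice.
  Step 4: remaining {Hank, Leo}; every task except Leo still has a predecessor pending → schedule Leo.
  Step 5: only Hank remains → schedule Hank.
Resulting order:

Olga → Iris → Alice → Leo → Hank


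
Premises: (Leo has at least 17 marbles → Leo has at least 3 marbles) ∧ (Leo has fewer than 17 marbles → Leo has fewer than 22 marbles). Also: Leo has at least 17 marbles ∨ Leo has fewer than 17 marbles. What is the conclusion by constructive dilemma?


Constructive dilemma: (P → Q) ∧ (R → S), P ∨ R ⊢ Q ∨ S
Premise 1: Leo has at least 17 marbles → Leo has at least 3 marbles
Premise 2: Leo has fewer than 17 marbles → Leo has fewer than 22 marbles
Premise 3: Leo has at least 17 marbles ∨ Leo has fewer than 17 marbles
Case 1: Assuming Leo has at least 17 marbles, then by Premise 1, Leo has at least 3 marbles.
Case 2: Assuming Leo has fewer than 17 marbles, then by Premise 2, Leo has fewer than 22 marbles.
Since one of Leo has at least 17 marbles or Leo has fewer than 17 marbles must hold, we get Leo has at least 3 marbles or Leo has fewer than 22 marbles.

Leo has at least 3 marbles or Leo has fewer than 22 marbles.


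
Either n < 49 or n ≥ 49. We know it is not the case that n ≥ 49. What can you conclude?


Disjunctive syllogism: P ∨ Q, ¬P ⊢ Q
Disjunction: n < 49 ∨ n ≥ 49
We know it is not the case that n ≥ 49.
By disjunctive syllogism, the other disjunct must be true.

n < 49


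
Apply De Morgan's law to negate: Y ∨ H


De Morgan's law: ¬(P ∨ Q) ≡ ¬P ∧ ¬Q
¬(Y ∨ H) = ¬Y ∧ ¬H

¬Y ∧ ¬H


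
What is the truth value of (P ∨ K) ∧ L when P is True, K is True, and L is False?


P = True, K = True, L = False
Step 1: P ∨ K = True OR True = True
Step 2: True ∧ L = True AND False = False
OR is true when at least one operand is true; AND requires both.

False


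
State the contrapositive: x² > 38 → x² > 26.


Original: If x² > 38, then x² > 26
Contrapositive: If ¬Q, then ¬P
Negate Q: not (x² > 26)
Negate P: not (x² > 38)

If not (x² > 26), then not (x² > 38).


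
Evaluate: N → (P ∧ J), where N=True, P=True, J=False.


N = True, P = True, J = False
Expression: N → (P ∧ J)
Step 1: P ∧ J = True AND False = False
Step 2: N → (False) = True → False = False

False


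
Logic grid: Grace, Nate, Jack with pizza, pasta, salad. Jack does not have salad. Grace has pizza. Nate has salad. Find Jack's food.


From clues:
  Nate → salad
  Grace → pizza
By elimination, Jack gets the remaining.

pasta
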